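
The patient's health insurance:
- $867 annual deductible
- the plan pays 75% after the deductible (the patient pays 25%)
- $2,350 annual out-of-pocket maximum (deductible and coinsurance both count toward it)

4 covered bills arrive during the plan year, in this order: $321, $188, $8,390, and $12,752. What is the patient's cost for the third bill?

Bill 1, $321: all of it applies to the deductible. Patient pays $321; OOP now $321.
Bill 2, $188: entire amount goes to the deductible. Patient owes $188 (running OOP $509).
Bill 3, $8,390: $358 finishes the deductible; $8,032 goes to coinsurance; coinsurance $8,032 × 25% = $2,008. Together that's $358 + $2,008 = $2,366. That would push OOP to $2,875, over the $2,350 cap, so patient pays $2,350 − $509 = $1,841.

$1,841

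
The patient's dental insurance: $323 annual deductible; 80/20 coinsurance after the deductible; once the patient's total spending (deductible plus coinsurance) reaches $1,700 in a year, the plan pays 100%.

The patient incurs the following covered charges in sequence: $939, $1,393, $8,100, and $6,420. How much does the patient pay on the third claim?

Bill 1, $939: $323 to deductible, leaving $616; coinsurance $616 × 20% = $123.20. Patient owes $446.20 (running OOP $446.20).
Bill 2, $1,393: deductible already satisfied, so patient's share is 20% × $1,393 = $278.60. Patient owes $278.60 (running OOP $724.80).
Bill 3, $8,100: deductible already satisfied, so patient's share is 20% × $8,100 = $1,620. That would push OOP to $2,344.80, over the $1,700 cap, so patient pays $1,700 − $724.80 = $975.20.

$975.20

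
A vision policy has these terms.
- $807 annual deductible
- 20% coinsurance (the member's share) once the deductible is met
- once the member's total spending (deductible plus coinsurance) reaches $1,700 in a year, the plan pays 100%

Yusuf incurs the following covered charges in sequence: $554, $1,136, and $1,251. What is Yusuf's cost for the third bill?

Claim 1 ($554): all of it applies to the deductible. Cost to member: $554. OOP to date $554.
Claim 2 ($1,136): $253 to deductible, leaving $883; coinsurance $883 × 20% = $176.60. Member pays $429.60; OOP now $983.60.
Claim 3 ($1,251): deductible already satisfied, so member's share is 20% × $1,251 = $250.20. Member owes $250.20 (running OOP $1,233.80).

$250.20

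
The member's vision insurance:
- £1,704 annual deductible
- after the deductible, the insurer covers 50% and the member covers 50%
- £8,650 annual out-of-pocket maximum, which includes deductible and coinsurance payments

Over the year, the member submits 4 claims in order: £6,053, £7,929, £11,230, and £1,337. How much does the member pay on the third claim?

#1 (£6,053): £1,704 finishes the deductible; £4,349 goes to coinsurance; coinsurance £4,349 × 50% = £2,174.50. Member pays £3,878.50; OOP now £3,878.50.
#2 (£7,929): 50% coinsurance on £7,929 = £3,964.50. Cost to member: £3,964.50. OOP to date £7,843.
#3 (£11,230): 50% coinsurance on £11,230 = £5,615. That would push OOP to £13,458, over the £8,650 cap, so member pays £8,650 − £7,843 = £807.

£807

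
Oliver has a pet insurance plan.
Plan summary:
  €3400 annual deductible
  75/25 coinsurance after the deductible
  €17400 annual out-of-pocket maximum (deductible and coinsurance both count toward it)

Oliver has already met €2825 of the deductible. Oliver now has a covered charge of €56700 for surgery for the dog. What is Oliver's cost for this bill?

€14575

€2825 of the €3400 deductible is already met, leaving €575.
The remaining €56125 (= €56700 − €575) moves to coinsurance.
Owner's 25% share of €56125 is €14031.25.
So the owner owes €575 + €14031.25 = €14606.25 before any cap.
Year-to-date out-of-pocket would reach €2825 + €14606.25 = €17431.25, above the €17400 maximum, so the owner pays only €17400 − €2825 = €14575.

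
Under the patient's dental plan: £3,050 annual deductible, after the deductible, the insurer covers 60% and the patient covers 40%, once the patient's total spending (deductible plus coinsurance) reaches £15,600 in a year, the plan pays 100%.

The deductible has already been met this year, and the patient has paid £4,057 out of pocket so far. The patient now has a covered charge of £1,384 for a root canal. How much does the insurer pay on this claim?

The deductible is already satisfied, so the full bill goes to coinsurance.
Coinsurance: £1,384 × 40% = £553.60.
Total out-of-pocket so far would be £4,057 + £553.60 = £4,610.60, below the £15,600 cap — no reduction.
Insurer pays the balance: £1,384 − £553.60 = £830.40.

£830.40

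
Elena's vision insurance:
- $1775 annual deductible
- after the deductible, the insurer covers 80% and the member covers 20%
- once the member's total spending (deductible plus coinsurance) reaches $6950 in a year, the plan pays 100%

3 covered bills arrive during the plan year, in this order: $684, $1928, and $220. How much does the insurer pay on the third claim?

$176

#1 ($684): all of it applies to the deductible. Member pays $684; OOP now $684. Plan pays $684 − $684 = $0.
#2 ($1928): $1091 finishes the deductible; $837 goes to coinsurance; coinsurance $837 × 20% = $167.40. Member pays $1258.40; OOP now $1942.40. Insurer: $1928 − $1258.40 = $669.60.
#3 ($220): deductible already satisfied, so member's share is 20% × $220 = $44. Member owes $44 (running OOP $1986.40). Plan pays $220 − $44 = $176.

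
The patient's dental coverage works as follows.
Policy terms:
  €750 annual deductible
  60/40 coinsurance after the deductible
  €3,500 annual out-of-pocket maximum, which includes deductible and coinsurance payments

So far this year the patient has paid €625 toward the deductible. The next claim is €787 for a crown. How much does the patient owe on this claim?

€389.80

Deductible still to meet: €750 − €625 = €125.
After the €125 deductible portion, €787 − €125 = €662 is subject to coinsurance.
40% of €662 = €264.80 falls to the patient.
So the patient owes €125 + €264.80 = €389.80 before any cap.
Cumulative spending €625 + €389.80 = €1,014.80 stays under the €3,500 maximum.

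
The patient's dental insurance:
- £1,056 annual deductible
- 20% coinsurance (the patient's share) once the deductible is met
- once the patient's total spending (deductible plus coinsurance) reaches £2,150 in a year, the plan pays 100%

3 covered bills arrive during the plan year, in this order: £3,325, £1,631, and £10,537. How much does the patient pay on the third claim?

Claim 1 — £3,325: £1,056 to deductible, leaving £2,269; 20% of £2,269 = £453.80. Cost to patient: £1,509.80. OOP to date £1,509.80.
Claim 2 — £1,631: deductible met; 20% of £1,631 = £326.20. Cost to patient: £326.20. OOP to date £1,836.
Claim 3 — £10,537: deductible met; 20% of £10,537 = £2,107.40. OOP would hit £3,943.40 > £2,150, so the cap limits the patient to £2,150 − £1,836 = £314.

£314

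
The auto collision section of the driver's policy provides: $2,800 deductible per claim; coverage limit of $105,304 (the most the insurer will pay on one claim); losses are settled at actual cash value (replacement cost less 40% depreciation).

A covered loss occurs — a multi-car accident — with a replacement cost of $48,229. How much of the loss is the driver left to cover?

Depreciate 40%: the covered value is $48,229 × 0.6 = $28,937.40.
Less the $2,800 deductible: $28,937.40 − $2,800 = $26,137.40.
$26,137.40 is within the $105,304 limit, so the insurer pays $26,137.40.
The driver bears the rest of the original loss: $48,229 − $26,137.40 = $22,091.60.

$22,091.60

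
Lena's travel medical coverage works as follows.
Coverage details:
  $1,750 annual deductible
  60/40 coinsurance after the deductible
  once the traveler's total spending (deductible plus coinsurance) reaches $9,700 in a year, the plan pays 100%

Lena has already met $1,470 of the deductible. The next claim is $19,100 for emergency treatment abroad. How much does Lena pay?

Deductible still to meet: $1,750 − $1,470 = $280.
After the $280 deductible portion, $19,100 − $280 = $18,820 is subject to coinsurance.
Coinsurance: $18,820 × 40% = $7,528.
Traveler responsibility before any cap: $280 + $7,528 = $7,808.
Cumulative spending $1,470 + $7,808 = $9,278 stays under the $9,700 maximum.

$7,808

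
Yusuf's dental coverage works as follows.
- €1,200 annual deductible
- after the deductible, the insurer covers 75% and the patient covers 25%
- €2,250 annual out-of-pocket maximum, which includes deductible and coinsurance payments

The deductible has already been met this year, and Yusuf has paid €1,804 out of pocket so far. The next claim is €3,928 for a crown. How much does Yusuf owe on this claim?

€446

With the deductible met, the entire €3,928 is subject to coinsurance.
Patient's 25% share of €3,928 is €982.
That would bring total out-of-pocket to €2,786, past the €2,250 cap. The patient is capped at €2,250 − €1,804 = €446 on this claim.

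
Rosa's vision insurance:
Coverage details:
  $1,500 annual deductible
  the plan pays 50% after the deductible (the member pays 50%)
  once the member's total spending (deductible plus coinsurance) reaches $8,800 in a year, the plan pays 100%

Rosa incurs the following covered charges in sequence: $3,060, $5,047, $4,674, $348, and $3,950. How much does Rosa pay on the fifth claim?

$1,485.50

Claim 1 ($3,060): deductible takes $1,500, $1,560 remains; member's 50% is $780. Member owes $2,280 (running OOP $2,280).
Claim 2 ($5,047): deductible already satisfied, so member's share is 50% × $5,047 = $2,523.50. Cost to member: $2,523.50. OOP to date $4,803.50.
Claim 3 ($4,674): deductible met; 50% of $4,674 = $2,337. Member owes $2,337 (running OOP $7,140.50).
Claim 4 ($348): deductible already satisfied, so member's share is 50% × $348 = $174. Member pays $174; OOP now $7,314.50.
Claim 5 ($3,950): deductible already satisfied, so member's share is 50% × $3,950 = $1,975. That would push OOP to $9,289.50, over the $8,800 cap, so member pays $8,800 − $7,314.50 = $1,485.50.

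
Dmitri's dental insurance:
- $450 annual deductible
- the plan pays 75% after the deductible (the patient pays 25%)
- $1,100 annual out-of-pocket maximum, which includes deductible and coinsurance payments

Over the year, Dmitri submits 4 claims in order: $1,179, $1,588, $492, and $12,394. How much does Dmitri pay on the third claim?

$70.75

Bill 1, $1,179: deductible takes $450, $729 remains; coinsurance $729 × 25% = $182.25. Patient pays $632.25; OOP now $632.25.
Bill 2, $1,588: 25% coinsurance on $1,588 = $397. Patient pays $397; OOP now $1,029.25.
Bill 3, $492: deductible already satisfied, so patient's share is 25% × $492 = $123. That would push OOP to $1,152.25, over the $1,100 cap, so patient pays $1,100 − $1,029.25 = $70.75.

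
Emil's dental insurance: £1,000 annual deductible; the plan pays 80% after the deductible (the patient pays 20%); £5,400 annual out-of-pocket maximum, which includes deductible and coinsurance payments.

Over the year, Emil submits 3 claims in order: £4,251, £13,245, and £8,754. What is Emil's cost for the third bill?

£1,100.80

Claim 1 — £4,251: £1,000 finishes the deductible; £3,251 goes to coinsurance; patient's 20% is £650.20. Patient pays £1,650.20; OOP now £1,650.20.
Claim 2 — £13,245: deductible met; 20% of £13,245 = £2,649. Cost to patient: £2,649. OOP to date £4,299.20.
Claim 3 — £8,754: deductible already satisfied, so patient's share is 20% × £8,754 = £1,750.80. That would push OOP to £6,050, over the £5,400 cap, so patient pays £5,400 − £4,299.20 = £1,100.80.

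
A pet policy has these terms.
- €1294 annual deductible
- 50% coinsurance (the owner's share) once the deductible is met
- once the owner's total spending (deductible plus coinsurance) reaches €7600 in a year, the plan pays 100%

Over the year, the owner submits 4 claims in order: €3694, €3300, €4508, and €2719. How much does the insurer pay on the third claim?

#1 (€3694): deductible takes €1294, €2400 remains; 50% of €2400 = €1200. Cost to owner: €2494. OOP to date €2494. Plan pays €3694 − €2494 = €1200.
#2 (€3300): 50% coinsurance on €3300 = €1650. Owner owes €1650 (running OOP €4144). Insurer: €3300 − €1650 = €1650.
#3 (€4508): 50% coinsurance on €4508 = €2254. Cost to owner: €2254. OOP to date €6398. Plan pays €4508 − €2254 = €2254.

€2254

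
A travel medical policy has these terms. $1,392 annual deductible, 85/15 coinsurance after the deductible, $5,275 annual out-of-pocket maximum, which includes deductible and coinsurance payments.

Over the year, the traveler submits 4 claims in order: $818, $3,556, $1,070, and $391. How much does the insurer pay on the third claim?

$909.50

#1 ($818): entire amount goes to the deductible. Cost to traveler: $818. OOP to date $818. Plan pays $818 − $818 = $0.
#2 ($3,556): deductible takes $574, $2,982 remains; 15% of $2,982 = $447.30. Cost to traveler: $1,021.30. OOP to date $1,839.30. Plan pays $3,556 − $1,021.30 = $2,534.70.
#3 ($1,070): deductible already satisfied, so traveler's share is 15% × $1,070 = $160.50. Cost to traveler: $160.50. OOP to date $1,999.80. Plan pays $1,070 − $160.50 = $909.50.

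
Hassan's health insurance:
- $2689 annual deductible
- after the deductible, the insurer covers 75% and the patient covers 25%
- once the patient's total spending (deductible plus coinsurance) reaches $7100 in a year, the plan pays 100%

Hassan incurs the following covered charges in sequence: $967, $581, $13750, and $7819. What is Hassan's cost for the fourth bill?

#1 ($967): fully absorbed by the deductible. Patient pays $967; OOP now $967.
#2 ($581): fully absorbed by the deductible. Cost to patient: $581. OOP to date $1548.
#3 ($13750): $1141 to deductible, leaving $12609; coinsurance $12609 × 25% = $3152.25. Cost to patient: $4293.25. OOP to date $5841.25.
#4 ($7819): deductible already satisfied, so patient's share is 25% × $7819 = $1954.75. OOP would hit $7796 > $7100, so the cap limits the patient to $7100 − $5841.25 = $1258.75.

$1258.75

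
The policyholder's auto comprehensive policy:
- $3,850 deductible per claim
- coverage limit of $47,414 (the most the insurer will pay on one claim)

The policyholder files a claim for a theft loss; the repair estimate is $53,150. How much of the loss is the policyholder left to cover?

$5,736

After the deductible, $53,150 − $3,850 = $49,300 remains.
Since $49,300 > $47,414, the payout is capped at $47,414.
Policyholder's share is the uncovered remainder: $53,150 − $47,414 = $5,736.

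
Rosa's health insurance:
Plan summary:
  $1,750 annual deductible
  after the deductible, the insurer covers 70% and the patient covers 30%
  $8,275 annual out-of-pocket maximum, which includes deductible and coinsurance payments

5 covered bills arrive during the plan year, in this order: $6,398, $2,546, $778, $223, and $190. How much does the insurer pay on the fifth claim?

Claim 1 — $6,398: deductible takes $1,750, $4,648 remains; coinsurance $4,648 × 30% = $1,394.40. Patient pays $3,144.40; OOP now $3,144.40. Insurer: $6,398 − $3,144.40 = $3,253.60.
Claim 2 — $2,546: deductible met; 30% of $2,546 = $763.80. Patient owes $763.80 (running OOP $3,908.20). Insurer: $2,546 − $763.80 = $1,782.20.
Claim 3 — $778: deductible already satisfied, so patient's share is 30% × $778 = $233.40. Cost to patient: $233.40. OOP to date $4,141.60. Insurer: $778 − $233.40 = $544.60.
Claim 4 — $223: deductible already satisfied, so patient's share is 30% × $223 = $66.90. Patient pays $66.90; OOP now $4,208.50. Insurer: $223 − $66.90 = $156.10.
Claim 5 — $190: deductible already satisfied, so patient's share is 30% × $190 = $57. Patient owes $57 (running OOP $4,265.50). Plan pays $190 − $57 = $133.

$133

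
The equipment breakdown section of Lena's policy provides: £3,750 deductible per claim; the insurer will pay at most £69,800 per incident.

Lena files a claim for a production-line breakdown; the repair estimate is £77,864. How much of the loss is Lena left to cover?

£8,064

Subtract the deductible: £77,864 − £3,750 = £74,114.
£74,114 exceeds the £69,800 limit, so the insurer pays the limit: £69,800.
Business owner's share is the uncovered remainder: £77,864 − £69,800 = £8,064.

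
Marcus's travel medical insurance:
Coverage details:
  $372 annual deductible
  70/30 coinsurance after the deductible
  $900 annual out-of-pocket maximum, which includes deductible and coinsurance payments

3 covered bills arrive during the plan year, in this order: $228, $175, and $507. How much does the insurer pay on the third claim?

$354.90

Claim 1 — $228: all of it applies to the deductible. Traveler owes $228 (running OOP $228). Insurer: $228 − $228 = $0.
Claim 2 — $175: $144 finishes the deductible; $31 goes to coinsurance; traveler's 30% is $9.30. Traveler owes $153.30 (running OOP $381.30). Plan pays $175 − $153.30 = $21.70.
Claim 3 — $507: deductible met; 30% of $507 = $152.10. Traveler owes $152.10 (running OOP $533.40). Plan pays $507 − $152.10 = $354.90.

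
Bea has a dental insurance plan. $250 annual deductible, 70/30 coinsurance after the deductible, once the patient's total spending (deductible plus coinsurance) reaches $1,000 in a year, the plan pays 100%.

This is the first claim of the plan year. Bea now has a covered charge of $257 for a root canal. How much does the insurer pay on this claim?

$4.90

The full $250 deductible is still open; $250 of this bill applies to it.
That leaves $257 − $250 = $7 for coinsurance.
Coinsurance: $7 × 30% = $2.10.
Patient responsibility before any cap: $250 + $2.10 = $252.10.
Year-to-date out-of-pocket becomes $0 + $252.10 = $252.10, still under the $1,000 maximum, so no cap applies.
The insurer covers the remainder: $257 − $252.10 = $4.90.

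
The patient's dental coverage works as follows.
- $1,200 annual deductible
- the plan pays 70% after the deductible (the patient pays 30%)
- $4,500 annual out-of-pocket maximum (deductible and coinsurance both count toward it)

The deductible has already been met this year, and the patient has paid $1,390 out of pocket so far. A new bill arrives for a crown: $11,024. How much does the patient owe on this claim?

$3,110

The deductible is already satisfied, so the full bill goes to coinsurance.
Coinsurance: $11,024 × 30% = $3,307.20.
That would bring total out-of-pocket to $4,697.20, past the $4,500 cap. The patient is capped at $4,500 − $1,390 = $3,110 on this claim.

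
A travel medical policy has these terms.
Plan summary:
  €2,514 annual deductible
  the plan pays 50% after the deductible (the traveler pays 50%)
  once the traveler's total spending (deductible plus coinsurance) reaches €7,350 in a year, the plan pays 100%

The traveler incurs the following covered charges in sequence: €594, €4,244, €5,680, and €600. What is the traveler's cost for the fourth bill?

€300

Claim 1 — €594: all of it applies to the deductible. Traveler owes €594 (running OOP €594).
Claim 2 — €4,244: €1,920 to deductible, leaving €2,324; traveler's 50% is €1,162. Cost to traveler: €3,082. OOP to date €3,676.
Claim 3 — €5,680: deductible met; 50% of €5,680 = €2,840. Traveler owes €2,840 (running OOP €6,516).
Claim 4 — €600: 50% coinsurance on €600 = €300. Traveler owes €300 (running OOP €6,816).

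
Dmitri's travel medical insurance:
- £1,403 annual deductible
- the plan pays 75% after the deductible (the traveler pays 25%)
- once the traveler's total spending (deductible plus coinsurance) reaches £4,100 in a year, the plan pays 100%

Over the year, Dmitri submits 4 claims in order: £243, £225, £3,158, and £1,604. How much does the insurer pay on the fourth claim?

Claim 1 — £243: all of it applies to the deductible. Traveler owes £243 (running OOP £243). Plan pays £243 − £243 = £0.
Claim 2 — £225: fully absorbed by the deductible. Traveler owes £225 (running OOP £468). Plan pays £225 − £225 = £0.
Claim 3 — £3,158: £935 to deductible, leaving £2,223; coinsurance £2,223 × 25% = £555.75. Traveler owes £1,490.75 (running OOP £1,958.75). Insurer: £3,158 − £1,490.75 = £1,667.25.
Claim 4 — £1,604: 25% coinsurance on £1,604 = £401. Traveler pays £401; OOP now £2,359.75. Plan pays £1,604 − £401 = £1,203.

£1,203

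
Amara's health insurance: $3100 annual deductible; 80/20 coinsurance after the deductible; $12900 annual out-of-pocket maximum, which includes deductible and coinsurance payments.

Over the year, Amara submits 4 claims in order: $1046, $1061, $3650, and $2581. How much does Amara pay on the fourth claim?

$516.20

Claim 1 — $1046: all of it applies to the deductible. Cost to patient: $1046. OOP to date $1046.
Claim 2 — $1061: all of it applies to the deductible. Patient pays $1061; OOP now $2107.
Claim 3 — $3650: deductible takes $993, $2657 remains; coinsurance $2657 × 20% = $531.40. Patient owes $1524.40 (running OOP $3631.40).
Claim 4 — $2581: deductible met; 20% of $2581 = $516.20. Cost to patient: $516.20. OOP to date $4147.60.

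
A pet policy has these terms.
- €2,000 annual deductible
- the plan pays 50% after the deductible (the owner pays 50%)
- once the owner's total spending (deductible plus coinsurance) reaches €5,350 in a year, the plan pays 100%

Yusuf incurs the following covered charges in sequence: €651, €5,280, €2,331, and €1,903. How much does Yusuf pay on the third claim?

€1,165.50

Claim 1 — €651: entire amount goes to the deductible. Cost to owner: €651. OOP to date €651.
Claim 2 — €5,280: €1,349 to deductible, leaving €3,931; 50% of €3,931 = €1,965.50. Cost to owner: €3,314.50. OOP to date €3,965.50.
Claim 3 — €2,331: deductible met; 50% of €2,331 = €1,165.50. Owner owes €1,165.50 (running OOP €5,131).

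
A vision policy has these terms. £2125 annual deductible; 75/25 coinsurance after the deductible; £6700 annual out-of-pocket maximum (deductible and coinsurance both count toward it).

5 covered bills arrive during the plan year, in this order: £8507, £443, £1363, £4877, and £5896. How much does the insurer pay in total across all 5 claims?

£14386

#1 (£8507): deductible takes £2125, £6382 remains; member's 25% is £1595.50. Member owes £3720.50 (running OOP £3720.50). Insurer: £8507 − £3720.50 = £4786.50.
#2 (£443): deductible met; 25% of £443 = £110.75. Member pays £110.75; OOP now £3831.25. Plan pays £443 − £110.75 = £332.25.
#3 (£1363): deductible already satisfied, so member's share is 25% × £1363 = £340.75. Cost to member: £340.75. OOP to date £4172. Insurer: £1363 − £340.75 = £1022.25.
#4 (£4877): deductible already satisfied, so member's share is 25% × £4877 = £1219.25. Cost to member: £1219.25. OOP to date £5391.25. Plan pays £4877 − £1219.25 = £3657.75.
#5 (£5896): deductible already satisfied, so member's share is 25% × £5896 = £1474. That would push OOP to £6865.25, over the £6700 cap, so member pays £6700 − £5391.25 = £1308.75. Insurer: £5896 − £1308.75 = £4587.25.
Insurer total: £4786.50 + £332.25 + £1022.25 + £3657.75 + £4587.25 = £14386.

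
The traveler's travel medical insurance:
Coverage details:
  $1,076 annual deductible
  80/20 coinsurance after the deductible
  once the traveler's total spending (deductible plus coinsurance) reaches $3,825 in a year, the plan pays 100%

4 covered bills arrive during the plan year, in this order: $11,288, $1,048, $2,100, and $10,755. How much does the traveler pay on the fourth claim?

Bill 1, $11,288: $1,076 finishes the deductible; $10,212 goes to coinsurance; 20% of $10,212 = $2,042.40. Traveler owes $3,118.40 (running OOP $3,118.40).
Bill 2, $1,048: deductible already satisfied, so traveler's share is 20% × $1,048 = $209.60. Traveler pays $209.60; OOP now $3,328.
Bill 3, $2,100: 20% coinsurance on $2,100 = $420. Traveler owes $420 (running OOP $3,748).
Bill 4, $10,755: deductible already satisfied, so traveler's share is 20% × $10,755 = $2,151. OOP would hit $5,899 > $3,825, so the cap limits the traveler to $3,825 − $3,748 = $77.

$77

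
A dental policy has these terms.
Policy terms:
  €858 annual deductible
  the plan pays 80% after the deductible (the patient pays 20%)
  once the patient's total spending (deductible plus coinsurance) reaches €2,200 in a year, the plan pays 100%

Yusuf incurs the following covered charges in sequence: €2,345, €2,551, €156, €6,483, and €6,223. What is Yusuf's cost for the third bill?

#1 (€2,345): €858 to deductible, leaving €1,487; patient's 20% is €297.40. Cost to patient: €1,155.40. OOP to date €1,155.40.
#2 (€2,551): deductible already satisfied, so patient's share is 20% × €2,551 = €510.20. Cost to patient: €510.20. OOP to date €1,665.60.
#3 (€156): deductible already satisfied, so patient's share is 20% × €156 = €31.20. Cost to patient: €31.20. OOP to date €1,696.80.

€31.20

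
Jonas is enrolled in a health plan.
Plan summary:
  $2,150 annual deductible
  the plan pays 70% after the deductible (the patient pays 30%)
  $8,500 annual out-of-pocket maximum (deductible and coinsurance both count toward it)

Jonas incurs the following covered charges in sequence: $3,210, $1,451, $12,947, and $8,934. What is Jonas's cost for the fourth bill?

Claim 1 — $3,210: $2,150 finishes the deductible; $1,060 goes to coinsurance; coinsurance $1,060 × 30% = $318. Patient pays $2,468; OOP now $2,468.
Claim 2 — $1,451: deductible met; 30% of $1,451 = $435.30. Cost to patient: $435.30. OOP to date $2,903.30.
Claim 3 — $12,947: deductible met; 30% of $12,947 = $3,884.10. Cost to patient: $3,884.10. OOP to date $6,787.40.
Claim 4 — $8,934: 30% coinsurance on $8,934 = $2,680.20. That would push OOP to $9,467.60, over the $8,500 cap, so patient pays $8,500 − $6,787.40 = $1,712.60.

$1,712.60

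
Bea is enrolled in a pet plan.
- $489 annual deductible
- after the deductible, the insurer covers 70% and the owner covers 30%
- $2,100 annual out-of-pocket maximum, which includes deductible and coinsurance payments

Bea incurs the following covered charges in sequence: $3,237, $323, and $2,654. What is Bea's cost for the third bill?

$689.70

#1 ($3,237): $489 finishes the deductible; $2,748 goes to coinsurance; 30% of $2,748 = $824.40. Cost to owner: $1,313.40. OOP to date $1,313.40.
#2 ($323): deductible already satisfied, so owner's share is 30% × $323 = $96.90. Owner owes $96.90 (running OOP $1,410.30).
#3 ($2,654): 30% coinsurance on $2,654 = $796.20. Adding that to $1,410.30 gives $2,206.50, past the $2,100 cap; owner pays only $2,100 − $1,410.30 = $689.70.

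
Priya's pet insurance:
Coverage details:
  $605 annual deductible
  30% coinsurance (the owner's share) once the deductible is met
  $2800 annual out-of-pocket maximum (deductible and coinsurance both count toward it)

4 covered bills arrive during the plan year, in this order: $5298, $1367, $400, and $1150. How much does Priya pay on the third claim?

$120

Claim 1 — $5298: deductible takes $605, $4693 remains; owner's 30% is $1407.90. Cost to owner: $2012.90. OOP to date $2012.90.
Claim 2 — $1367: deductible already satisfied, so owner's share is 30% × $1367 = $410.10. Owner owes $410.10 (running OOP $2423).
Claim 3 — $400: deductible already satisfied, so owner's share is 30% × $400 = $120. Owner pays $120; OOP now $2543.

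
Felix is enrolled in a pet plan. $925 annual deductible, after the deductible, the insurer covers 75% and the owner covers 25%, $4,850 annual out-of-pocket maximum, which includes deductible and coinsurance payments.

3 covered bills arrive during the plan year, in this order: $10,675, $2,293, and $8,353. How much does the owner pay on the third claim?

Bill 1, $10,675: $925 finishes the deductible; $9,750 goes to coinsurance; 25% of $9,750 = $2,437.50. Owner owes $3,362.50 (running OOP $3,362.50).
Bill 2, $2,293: deductible already satisfied, so owner's share is 25% × $2,293 = $573.25. Owner owes $573.25 (running OOP $3,935.75).
Bill 3, $8,353: 25% coinsurance on $8,353 = $2,088.25. Adding that to $3,935.75 gives $6,024, past the $4,850 cap; owner pays only $4,850 − $3,935.75 = $914.25.

$914.25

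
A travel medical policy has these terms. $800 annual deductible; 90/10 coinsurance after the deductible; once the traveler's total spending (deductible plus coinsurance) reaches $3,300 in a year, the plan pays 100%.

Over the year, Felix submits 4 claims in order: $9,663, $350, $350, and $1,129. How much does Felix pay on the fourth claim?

$112.90

Claim 1 ($9,663): $800 finishes the deductible; $8,863 goes to coinsurance; coinsurance $8,863 × 10% = $886.30. Traveler owes $1,686.30 (running OOP $1,686.30).
Claim 2 ($350): deductible met; 10% of $350 = $35. Traveler owes $35 (running OOP $1,721.30).
Claim 3 ($350): deductible already satisfied, so traveler's share is 10% × $350 = $35. Traveler pays $35; OOP now $1,756.30.
Claim 4 ($1,129): deductible already satisfied, so traveler's share is 10% × $1,129 = $112.90. Traveler owes $112.90 (running OOP $1,869.20).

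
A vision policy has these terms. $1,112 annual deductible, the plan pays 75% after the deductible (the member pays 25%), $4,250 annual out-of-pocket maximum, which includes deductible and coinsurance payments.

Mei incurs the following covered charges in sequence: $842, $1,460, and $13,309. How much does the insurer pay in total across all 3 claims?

#1 ($842): all of it applies to the deductible. Member pays $842; OOP now $842. Insurer: $842 − $842 = $0.
#2 ($1,460): $270 finishes the deductible; $1,190 goes to coinsurance; 25% of $1,190 = $297.50. Cost to member: $567.50. OOP to date $1,409.50. Insurer: $1,460 − $567.50 = $892.50.
#3 ($13,309): deductible met; 25% of $13,309 = $3,327.25. Adding that to $1,409.50 gives $4,736.75, past the $4,250 cap; member pays only $4,250 − $1,409.50 = $2,840.50. Plan pays $13,309 − $2,840.50 = $10,468.50.
Insurer total = bills − member's total = $15,611 − $4,250 = $11,361.

$11,361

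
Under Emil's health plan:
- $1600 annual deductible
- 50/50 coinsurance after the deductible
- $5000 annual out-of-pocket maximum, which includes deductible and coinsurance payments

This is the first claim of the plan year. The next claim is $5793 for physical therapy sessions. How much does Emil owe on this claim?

The full $1600 deductible is still open; $1600 of this bill applies to it.
After the $1600 deductible portion, $5793 − $1600 = $4193 is subject to coinsurance.
Coinsurance: $4193 × 50% = $2096.50.
Patient responsibility before any cap: $1600 + $2096.50 = $3696.50.
Total out-of-pocket so far would be $0 + $3696.50 = $3696.50, below the $5000 cap — no reduction.

$3696.50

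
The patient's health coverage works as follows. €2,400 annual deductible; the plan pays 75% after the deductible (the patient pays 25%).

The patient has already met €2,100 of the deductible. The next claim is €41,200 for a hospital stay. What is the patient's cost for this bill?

€10,525

Remaining deductible: €2,400 − €2,100 = €300.
The remaining €40,900 (= €41,200 − €300) moves to coinsurance.
25% of €40,900 = €10,225 falls to the patient.
That puts the patient's cost at €300 + €10,225 = €10,525.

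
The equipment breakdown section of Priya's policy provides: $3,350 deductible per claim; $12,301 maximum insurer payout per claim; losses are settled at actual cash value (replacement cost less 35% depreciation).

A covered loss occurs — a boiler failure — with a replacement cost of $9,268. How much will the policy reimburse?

$2,674.20

At 35% depreciation, ACV = $9,268 − $3,243.80 = $6,024.20.
Subtract the deductible: $6,024.20 − $3,350 = $2,674.20.
That's under the $12,301 cap, so the insurer reimburses the full $2,674.20.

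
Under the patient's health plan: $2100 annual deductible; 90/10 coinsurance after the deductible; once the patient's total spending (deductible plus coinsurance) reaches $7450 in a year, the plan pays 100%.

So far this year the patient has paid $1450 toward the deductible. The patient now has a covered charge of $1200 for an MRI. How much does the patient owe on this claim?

$705

$1450 of the $2100 deductible is already met, leaving $650.
That leaves $1200 − $650 = $550 for coinsurance.
Coinsurance: $550 × 10% = $55.
Patient responsibility before any cap: $650 + $55 = $705.
Total out-of-pocket so far would be $1450 + $705 = $2155, below the $7450 cap — no reduction.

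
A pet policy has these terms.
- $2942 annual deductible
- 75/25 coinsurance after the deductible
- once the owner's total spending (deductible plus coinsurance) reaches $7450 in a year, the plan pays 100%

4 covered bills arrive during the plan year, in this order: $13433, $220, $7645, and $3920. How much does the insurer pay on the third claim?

$5814.75

Bill 1, $13433: deductible takes $2942, $10491 remains; coinsurance $10491 × 25% = $2622.75. Cost to owner: $5564.75. OOP to date $5564.75. Plan pays $13433 − $5564.75 = $7868.25.
Bill 2, $220: 25% coinsurance on $220 = $55. Cost to owner: $55. OOP to date $5619.75. Plan pays $220 − $55 = $165.
Bill 3, $7645: deductible met; 25% of $7645 = $1911.25. Adding that to $5619.75 gives $7531, past the $7450 cap; owner pays only $7450 − $5619.75 = $1830.25. Insurer: $7645 − $1830.25 = $5814.75.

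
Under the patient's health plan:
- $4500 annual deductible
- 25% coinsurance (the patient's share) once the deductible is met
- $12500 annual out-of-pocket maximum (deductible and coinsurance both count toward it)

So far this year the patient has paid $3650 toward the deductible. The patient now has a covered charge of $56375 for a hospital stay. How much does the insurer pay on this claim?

$47525

Deductible still to meet: $4500 − $3650 = $850.
The remaining $55525 (= $56375 − $850) moves to coinsurance.
Patient's 25% share of $55525 is $13881.25.
That puts the patient's cost at $850 + $13881.25 = $14731.25 before any cap.
That would bring total out-of-pocket to $18381.25, past the $12500 cap. The patient is capped at $12500 − $3650 = $8850 on this claim.
Insurer pays the balance: $56375 − $8850 = $47525.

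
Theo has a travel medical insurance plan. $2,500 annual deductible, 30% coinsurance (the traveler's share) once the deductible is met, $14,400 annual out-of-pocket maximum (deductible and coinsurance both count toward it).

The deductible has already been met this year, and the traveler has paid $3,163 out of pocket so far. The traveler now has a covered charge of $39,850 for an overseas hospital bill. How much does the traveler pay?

$11,237

With the deductible met, the entire $39,850 is subject to coinsurance.
Coinsurance: $39,850 × 30% = $11,955.
Adding $11,955 to the $3,163 already spent would give $15,118, which exceeds the $14,400 cap; the traveler pays just $14,400 − $3,163 = $11,237.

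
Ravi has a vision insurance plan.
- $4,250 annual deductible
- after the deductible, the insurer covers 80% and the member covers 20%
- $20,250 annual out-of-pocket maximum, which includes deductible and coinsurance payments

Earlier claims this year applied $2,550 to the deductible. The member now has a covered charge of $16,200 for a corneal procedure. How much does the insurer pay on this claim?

$11,600

$2,550 of the $4,250 deductible is already met, leaving $1,700.
The remaining $14,500 (= $16,200 − $1,700) moves to coinsurance.
Coinsurance: $14,500 × 20% = $2,900.
That puts the member's cost at $1,700 + $2,900 = $4,600 before any cap.
Cumulative spending $2,550 + $4,600 = $7,150 stays under the $20,250 maximum.
The insurer covers the remainder: $16,200 − $4,600 = $11,600.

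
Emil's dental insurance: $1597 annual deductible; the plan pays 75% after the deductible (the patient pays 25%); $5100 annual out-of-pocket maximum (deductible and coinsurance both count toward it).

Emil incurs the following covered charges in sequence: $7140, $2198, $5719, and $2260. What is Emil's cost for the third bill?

$1429.75

Claim 1 — $7140: $1597 to deductible, leaving $5543; 25% of $5543 = $1385.75. Cost to patient: $2982.75. OOP to date $2982.75.
Claim 2 — $2198: deductible already satisfied, so patient's share is 25% × $2198 = $549.50. Cost to patient: $549.50. OOP to date $3532.25.
Claim 3 — $5719: deductible already satisfied, so patient's share is 25% × $5719 = $1429.75. Patient pays $1429.75; OOP now $4962.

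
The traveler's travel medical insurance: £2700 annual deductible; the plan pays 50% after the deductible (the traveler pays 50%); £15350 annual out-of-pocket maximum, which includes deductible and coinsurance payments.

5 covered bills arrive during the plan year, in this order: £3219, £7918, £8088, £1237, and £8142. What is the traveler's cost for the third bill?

Claim 1 (£3219): deductible takes £2700, £519 remains; traveler's 50% is £259.50. Cost to traveler: £2959.50. OOP to date £2959.50.
Claim 2 (£7918): 50% coinsurance on £7918 = £3959. Cost to traveler: £3959. OOP to date £6918.50.
Claim 3 (£8088): deductible met; 50% of £8088 = £4044. Traveler owes £4044 (running OOP £10962.50).

£4044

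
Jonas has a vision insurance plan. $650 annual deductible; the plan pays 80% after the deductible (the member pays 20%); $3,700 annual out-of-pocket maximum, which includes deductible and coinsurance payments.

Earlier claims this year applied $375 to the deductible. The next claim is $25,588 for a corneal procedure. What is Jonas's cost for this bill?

Remaining deductible: $650 − $375 = $275.
That leaves $25,588 − $275 = $25,313 for coinsurance.
20% of $25,313 = $5,062.60 falls to the member.
That puts the member's cost at $275 + $5,062.60 = $5,337.60 before any cap.
That would bring total out-of-pocket to $5,712.60, past the $3,700 cap. The member is capped at $3,700 − $375 = $3,325 on this claim.

$3,325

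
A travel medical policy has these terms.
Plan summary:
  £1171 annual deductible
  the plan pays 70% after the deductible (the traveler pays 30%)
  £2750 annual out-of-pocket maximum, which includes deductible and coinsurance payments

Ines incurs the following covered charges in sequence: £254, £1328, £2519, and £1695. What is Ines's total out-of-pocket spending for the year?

£2558.50

Bill 1, £254: all of it applies to the deductible. Traveler owes £254 (running OOP £254).
Bill 2, £1328: £917 to deductible, leaving £411; 30% of £411 = £123.30. Traveler pays £1040.30; OOP now £1294.30.
Bill 3, £2519: 30% coinsurance on £2519 = £755.70. Traveler owes £755.70 (running OOP £2050).
Bill 4, £1695: 30% coinsurance on £1695 = £508.50. Traveler pays £508.50; OOP now £2558.50.
Total paid by the traveler: £254 + £1040.30 + £755.70 + £508.50 = £2558.50.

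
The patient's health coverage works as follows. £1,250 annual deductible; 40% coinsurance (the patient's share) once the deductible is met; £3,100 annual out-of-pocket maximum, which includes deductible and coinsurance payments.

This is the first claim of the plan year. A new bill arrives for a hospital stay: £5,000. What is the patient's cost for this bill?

The full £1,250 deductible is still open; £1,250 of this bill applies to it.
The remaining £3,750 (= £5,000 − £1,250) moves to coinsurance.
Coinsurance: £3,750 × 40% = £1,500.
So the patient owes £1,250 + £1,500 = £2,750 before any cap.
Cumulative spending £0 + £2,750 = £2,750 stays under the £3,100 maximum.

£2,750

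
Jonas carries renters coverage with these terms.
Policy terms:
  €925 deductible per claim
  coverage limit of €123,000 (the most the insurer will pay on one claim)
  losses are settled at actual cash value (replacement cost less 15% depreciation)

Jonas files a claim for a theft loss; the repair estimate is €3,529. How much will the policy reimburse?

Actual cash value after 15% depreciation: €3,529 × 85% = €2,999.65.
Less the €925 deductible: €2,999.65 − €925 = €2,074.65.
€2,074.65 ≤ €123,000, so the limit doesn't bind; insurer pays €2,074.65.

€2,074.65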